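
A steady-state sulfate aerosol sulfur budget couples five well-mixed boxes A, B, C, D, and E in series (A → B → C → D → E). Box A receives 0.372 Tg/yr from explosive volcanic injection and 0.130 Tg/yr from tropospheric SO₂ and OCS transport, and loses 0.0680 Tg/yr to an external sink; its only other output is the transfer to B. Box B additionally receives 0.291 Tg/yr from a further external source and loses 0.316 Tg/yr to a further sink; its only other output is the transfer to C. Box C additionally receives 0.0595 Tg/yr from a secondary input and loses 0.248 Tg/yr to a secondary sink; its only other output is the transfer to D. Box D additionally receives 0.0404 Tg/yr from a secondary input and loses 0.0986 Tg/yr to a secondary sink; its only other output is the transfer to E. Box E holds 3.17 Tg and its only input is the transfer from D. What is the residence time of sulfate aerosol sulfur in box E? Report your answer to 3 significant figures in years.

Box A: F(A→B) = (0.372 + 0.130) − 0.0680 = 0.43400 Tg/yr.
Box B: F(B→C) = (0.43400 + 0.291) − 0.316 = 0.40900 Tg/yr.
Box C: F(C→D) = (0.40900 + 0.0595) − 0.248 = 0.22050 Tg/yr.
Box D: F(D→E) = (0.22050 + 0.0404) − 0.0986 = 0.16230 Tg/yr.
Box E throughput = its input = 0.16230 Tg/yr; τ = 3.17 / 0.16230 = 19.53 yr.

19.5 yr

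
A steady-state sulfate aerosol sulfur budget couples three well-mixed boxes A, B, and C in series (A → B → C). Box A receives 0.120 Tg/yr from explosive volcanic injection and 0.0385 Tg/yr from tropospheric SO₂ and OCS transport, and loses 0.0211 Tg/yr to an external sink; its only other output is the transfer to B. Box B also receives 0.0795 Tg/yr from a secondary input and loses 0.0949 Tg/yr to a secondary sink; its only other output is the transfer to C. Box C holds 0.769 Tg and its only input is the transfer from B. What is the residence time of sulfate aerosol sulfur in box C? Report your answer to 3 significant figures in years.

Box A: F(A→B) = (0.120 + 0.0385) − 0.0211 = 0.13740 Tg/yr.
Box B: F(B→C) = (0.13740 + 0.0795) − 0.0949 = 0.12200 Tg/yr.
Box C throughput = its input = 0.12200 Tg/yr; τ = 0.769 / 0.12200 = 6.303 yr.

6.30 yr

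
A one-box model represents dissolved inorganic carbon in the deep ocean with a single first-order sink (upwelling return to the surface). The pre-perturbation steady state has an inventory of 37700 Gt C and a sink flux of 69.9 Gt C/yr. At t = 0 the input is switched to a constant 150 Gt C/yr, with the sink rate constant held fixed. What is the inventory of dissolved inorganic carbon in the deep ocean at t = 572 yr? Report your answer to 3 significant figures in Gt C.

65900 Gt C

Residence time τ = M₀/F₀ = 539.3 yr. The eventual steady state is M_∞ = M₀·(F₁/F₀) = 37700 × 150/69.9 = 80901 Gt C.
The anomaly ΔM(t) = M(t) − M_∞ decays as ΔM₀·e^(−t/τ) with ΔM₀ = 37700 − 80901 = −43200 Gt C.
At t = 572 yr, e^(−t/τ) = e^(−1.061) = 0.3463, so ΔM = −14960 Gt C and M = 80901 − 14960 = 65942 Gt C.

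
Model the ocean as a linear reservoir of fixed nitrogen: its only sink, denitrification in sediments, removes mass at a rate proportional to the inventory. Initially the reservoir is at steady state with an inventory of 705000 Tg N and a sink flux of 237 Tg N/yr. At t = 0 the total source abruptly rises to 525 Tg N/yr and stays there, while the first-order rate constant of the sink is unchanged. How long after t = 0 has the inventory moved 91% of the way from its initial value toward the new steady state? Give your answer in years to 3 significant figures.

7160 yr

τ = M₀/F₀ = 705000/237 = 2975 yr.
The remaining gap fraction is e^(−t/τ); 91% covered ⇒ e^(−t/τ) = 0.0900.
t = −τ ln(0.0900) = 2975 × 2.408 = 7163 yr.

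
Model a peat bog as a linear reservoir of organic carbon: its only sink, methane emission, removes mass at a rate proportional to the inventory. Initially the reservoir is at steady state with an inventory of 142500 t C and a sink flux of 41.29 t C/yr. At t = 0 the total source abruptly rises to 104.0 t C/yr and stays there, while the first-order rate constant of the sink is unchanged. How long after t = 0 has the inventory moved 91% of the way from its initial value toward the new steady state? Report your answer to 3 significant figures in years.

τ = M₀/F₀ = 142500/41.29 = 3451 yr.
The remaining gap fraction is e^(−t/τ); 91% covered ⇒ e^(−t/τ) = 0.0900.
t = −τ ln(0.0900) = 3451 × 2.408 = 8310 yr.

8310 yr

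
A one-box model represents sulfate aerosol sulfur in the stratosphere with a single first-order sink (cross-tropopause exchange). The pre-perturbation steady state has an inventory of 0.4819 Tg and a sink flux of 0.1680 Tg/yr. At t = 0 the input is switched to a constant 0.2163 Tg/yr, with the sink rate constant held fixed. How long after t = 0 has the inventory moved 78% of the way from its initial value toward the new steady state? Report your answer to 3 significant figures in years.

4.34 yr

τ = M₀/F₀ = 0.4819/0.1680 = 2.868 yr.
The remaining gap fraction is e^(−t/τ); 78% covered ⇒ e^(−t/τ) = 0.220.
t = −τ ln(0.220) = 2.868 × 1.514 = 4.343 yr.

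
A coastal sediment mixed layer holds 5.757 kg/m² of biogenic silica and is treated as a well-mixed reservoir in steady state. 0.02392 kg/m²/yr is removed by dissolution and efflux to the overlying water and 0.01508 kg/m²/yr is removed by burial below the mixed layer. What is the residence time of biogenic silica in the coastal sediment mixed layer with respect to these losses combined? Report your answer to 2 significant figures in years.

Total removal = 0.02392 + 0.01508 = 0.039000 kg/m²/yr.
τ = M / ΣF_out = 5.757 / 0.039000 = 147.6 yr.

150 yr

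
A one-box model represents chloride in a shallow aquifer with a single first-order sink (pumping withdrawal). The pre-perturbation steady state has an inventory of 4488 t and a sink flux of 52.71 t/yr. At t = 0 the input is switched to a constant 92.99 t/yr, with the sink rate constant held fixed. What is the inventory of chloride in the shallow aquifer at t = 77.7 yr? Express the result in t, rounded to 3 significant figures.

6540 t

Residence time τ = M₀/F₀ = 85.15 yr. The eventual steady state is M_∞ = M₀·(F₁/F₀) = 4488 × 92.99/52.71 = 7917.6 t.
The anomaly ΔM(t) = M(t) − M_∞ decays as ΔM₀·e^(−t/τ) with ΔM₀ = 4488 − 7917.6 = −3430 t.
At t = 77.7 yr, e^(−t/τ) = e^(−0.9126) = 0.4015, so ΔM = −1377 t and M = 7917.6 − 1377 = 6540.7 t.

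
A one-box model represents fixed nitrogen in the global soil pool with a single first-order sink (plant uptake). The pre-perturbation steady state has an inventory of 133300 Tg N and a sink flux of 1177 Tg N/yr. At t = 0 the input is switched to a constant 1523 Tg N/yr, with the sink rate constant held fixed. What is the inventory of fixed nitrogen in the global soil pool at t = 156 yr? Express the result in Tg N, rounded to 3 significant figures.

τ = M₀/F₀ = 133300/1177 = 113.3 yr; rate constant k = 1/τ.
New steady state M_∞ = F₁/k = F₁·τ = 1523 × 113.3 = 172490 Tg N.
M(t) = M_∞ + (M₀ − M_∞)·e^(−t/τ); t/τ = 156/113.3 = 1.377, so e^(−t/τ) = 0.2522.
M(t) = 172490 − 39190 × 0.2522 = 162600 Tg N.

163000 Tg N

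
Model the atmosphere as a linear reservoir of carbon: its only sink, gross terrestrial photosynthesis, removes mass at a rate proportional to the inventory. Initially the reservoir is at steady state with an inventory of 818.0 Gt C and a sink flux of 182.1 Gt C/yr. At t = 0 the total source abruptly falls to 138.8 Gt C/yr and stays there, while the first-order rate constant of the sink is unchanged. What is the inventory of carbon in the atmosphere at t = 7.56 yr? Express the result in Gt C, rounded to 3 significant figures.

660 Gt C

The sink rate constant is k = F₀/M₀ = 182.1/818.0 = 0.2226 yr⁻¹.
Solving dM/dt = F₁ − kM with M(0) = M₀ gives M(t) = F₁/k + (M₀ − F₁/k)·e^(−kt).
F₁/k = 138.8/0.2226 = 623.49 Gt C; kt = 0.2226 × 7.56 = 1.683, e^(−kt) = 0.1858.
M(7.56) = 623.49 + (818.0 − 623.49) × 0.1858 = 623.49 + 36.14 = 659.64 Gt C.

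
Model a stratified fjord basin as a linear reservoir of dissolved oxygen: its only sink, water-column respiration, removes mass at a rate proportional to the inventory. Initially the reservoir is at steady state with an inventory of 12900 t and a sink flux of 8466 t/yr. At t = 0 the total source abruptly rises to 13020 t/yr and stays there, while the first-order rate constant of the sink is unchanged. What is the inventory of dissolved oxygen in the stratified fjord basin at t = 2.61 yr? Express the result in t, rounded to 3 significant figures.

18600 t

τ = M₀/F₀ = 12900/8466 = 1.524 yr; rate constant k = 1/τ.
New steady state M_∞ = F₁/k = F₁·τ = 13020 × 1.524 = 19839 t.
M(t) = M_∞ + (M₀ − M_∞)·e^(−t/τ); t/τ = 2.61/1.524 = 1.713, so e^(−t/τ) = 0.1803.
M(t) = 19839 − 6939 × 0.1803 = 18588 t.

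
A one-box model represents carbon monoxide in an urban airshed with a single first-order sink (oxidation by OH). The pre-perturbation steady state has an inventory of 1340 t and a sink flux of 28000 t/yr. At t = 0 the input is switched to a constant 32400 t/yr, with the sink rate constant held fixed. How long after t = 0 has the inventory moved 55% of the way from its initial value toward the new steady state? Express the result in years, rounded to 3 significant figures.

0.0382 yr

τ = M₀/F₀ = 1340/28000 = 0.04786 yr.
The remaining gap fraction is e^(−t/τ); 55% covered ⇒ e^(−t/τ) = 0.450.
t = −τ ln(0.450) = 0.04786 × 0.7985 = 0.03821 yr.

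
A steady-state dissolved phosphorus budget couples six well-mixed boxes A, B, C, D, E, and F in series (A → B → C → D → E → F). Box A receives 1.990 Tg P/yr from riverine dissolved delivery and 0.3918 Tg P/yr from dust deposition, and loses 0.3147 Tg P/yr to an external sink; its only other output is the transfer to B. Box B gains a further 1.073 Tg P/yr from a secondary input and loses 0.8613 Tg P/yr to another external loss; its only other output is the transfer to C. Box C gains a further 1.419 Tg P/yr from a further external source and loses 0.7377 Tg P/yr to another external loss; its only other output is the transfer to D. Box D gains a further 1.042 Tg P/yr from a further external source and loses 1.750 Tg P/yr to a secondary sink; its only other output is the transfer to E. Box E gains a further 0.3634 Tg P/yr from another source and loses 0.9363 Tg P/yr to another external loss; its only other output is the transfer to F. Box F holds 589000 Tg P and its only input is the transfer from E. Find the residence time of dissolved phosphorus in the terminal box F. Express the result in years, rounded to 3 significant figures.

Box A: F(A→B) = (1.990 + 0.3918) − 0.3147 = 2.0671 Tg P/yr.
Box B: F(B→C) = (2.0671 + 1.073) − 0.8613 = 2.2788 Tg P/yr.
Box C: F(C→D) = (2.2788 + 1.419) − 0.7377 = 2.9601 Tg P/yr.
Box D: F(D→E) = (2.9601 + 1.042) − 1.750 = 2.2521 Tg P/yr.
Box E: F(E→F) = (2.2521 + 0.3634) − 0.9363 = 1.6792 Tg P/yr.
Box F throughput = its input = 1.6792 Tg P/yr; τ = 589000 / 1.6792 = 350800 yr.

351000 yr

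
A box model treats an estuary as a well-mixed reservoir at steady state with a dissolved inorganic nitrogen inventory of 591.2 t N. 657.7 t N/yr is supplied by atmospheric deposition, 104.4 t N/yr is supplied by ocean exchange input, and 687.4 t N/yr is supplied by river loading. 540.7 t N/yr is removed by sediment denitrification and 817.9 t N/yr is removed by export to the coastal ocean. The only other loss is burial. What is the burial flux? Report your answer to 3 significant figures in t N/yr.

90.9 t N/yr

At steady state ΣF_in = ΣF_out.
ΣF_in = 657.7 + 104.4 + 687.4 = 1449.5 t N/yr.
Burial flux = ΣF_in − (540.7 + 817.9) = 1449.5 − 1359 = 90.90 t N/yr.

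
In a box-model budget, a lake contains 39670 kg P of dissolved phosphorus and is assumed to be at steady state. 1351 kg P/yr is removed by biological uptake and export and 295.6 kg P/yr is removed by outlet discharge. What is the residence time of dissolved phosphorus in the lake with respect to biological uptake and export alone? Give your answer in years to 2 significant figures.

29 yr

Residence time with respect to a single sink: τ = M / F_sink.
τ = 39670 / 1351 = 29.36 yr.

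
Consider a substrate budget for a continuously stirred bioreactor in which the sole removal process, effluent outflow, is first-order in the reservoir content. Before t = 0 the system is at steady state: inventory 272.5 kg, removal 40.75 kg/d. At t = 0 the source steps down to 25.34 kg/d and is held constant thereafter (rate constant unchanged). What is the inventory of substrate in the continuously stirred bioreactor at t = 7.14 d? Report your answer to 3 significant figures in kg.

205 kg

Residence time τ = M₀/F₀ = 6.687 d. The eventual steady state is M_∞ = M₀·(F₁/F₀) = 272.5 × 25.34/40.75 = 169.45 kg.
The anomaly ΔM(t) = M(t) − M_∞ decays as ΔM₀·e^(−t/τ) with ΔM₀ = 272.5 − 169.45 = 103.0 kg.
At t = 7.14 d, e^(−t/τ) = e^(−1.068) = 0.3438, so ΔM = 35.43 kg and M = 169.45 + 35.43 = 204.88 kg.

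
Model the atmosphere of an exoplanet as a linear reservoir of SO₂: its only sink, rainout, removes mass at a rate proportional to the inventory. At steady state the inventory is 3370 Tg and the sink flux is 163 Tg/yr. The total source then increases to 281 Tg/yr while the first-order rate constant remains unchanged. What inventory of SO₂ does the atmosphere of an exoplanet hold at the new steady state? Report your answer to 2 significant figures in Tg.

5800 Tg

Rate constant k = F/M = 163 / 3370 = 0.04837 yr⁻¹.
At the new steady state, source = k·M_new ⇒ M_new = 281 / 0.04837 = 5810 Tg.
(Equivalently M_new = M × F_new/F_old = 3370 × 281/163.)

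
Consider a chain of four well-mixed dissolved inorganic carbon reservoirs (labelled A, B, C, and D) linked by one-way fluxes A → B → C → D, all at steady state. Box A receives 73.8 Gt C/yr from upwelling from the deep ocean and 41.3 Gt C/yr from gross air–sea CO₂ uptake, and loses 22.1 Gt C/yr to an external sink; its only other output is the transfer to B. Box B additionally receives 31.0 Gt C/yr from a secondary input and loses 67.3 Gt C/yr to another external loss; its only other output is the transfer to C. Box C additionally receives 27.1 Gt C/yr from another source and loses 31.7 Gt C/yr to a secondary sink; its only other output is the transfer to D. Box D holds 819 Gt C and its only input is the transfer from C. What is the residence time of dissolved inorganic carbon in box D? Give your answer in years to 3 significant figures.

15.7 yr

Box A: F(A→B) = (73.8 + 41.3) − 22.1 = 93.000 Gt C/yr.
Box B: F(B→C) = (93.000 + 31.0) − 67.3 = 56.700 Gt C/yr.
Box C: F(C→D) = (56.700 + 27.1) − 31.7 = 52.100 Gt C/yr.
Box D throughput = its input = 52.100 Gt C/yr; τ = 819 / 52.100 = 15.72 yr.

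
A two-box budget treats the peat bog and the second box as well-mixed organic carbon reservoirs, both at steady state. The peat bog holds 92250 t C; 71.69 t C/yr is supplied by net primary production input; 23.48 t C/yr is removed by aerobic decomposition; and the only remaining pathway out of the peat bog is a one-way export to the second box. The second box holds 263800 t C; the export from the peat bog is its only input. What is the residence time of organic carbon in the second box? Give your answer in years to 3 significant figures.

5470 yr

Balance the peat bog: ΣF_in = 71.690 t C/yr.
Export to the second box = ΣF_in − (23.48) = 48.210 t C/yr.
At steady state the output of the second box equals its input, 48.210 t C/yr.
τ = M / F = 263800 / 48.210 = 5472 yr.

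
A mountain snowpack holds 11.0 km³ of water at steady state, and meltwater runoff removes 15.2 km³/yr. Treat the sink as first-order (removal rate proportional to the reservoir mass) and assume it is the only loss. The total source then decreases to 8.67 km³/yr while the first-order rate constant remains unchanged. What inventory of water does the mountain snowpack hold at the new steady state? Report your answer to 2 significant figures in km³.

6.3 km³

Rate constant k = F/M = 15.2 / 11.0 = 1.382 yr⁻¹.
At the new steady state, source = k·M_new ⇒ M_new = 8.67 / 1.382 = 6.274 km³.
(Equivalently M_new = M × F_new/F_old = 11.0 × 8.67/15.2.)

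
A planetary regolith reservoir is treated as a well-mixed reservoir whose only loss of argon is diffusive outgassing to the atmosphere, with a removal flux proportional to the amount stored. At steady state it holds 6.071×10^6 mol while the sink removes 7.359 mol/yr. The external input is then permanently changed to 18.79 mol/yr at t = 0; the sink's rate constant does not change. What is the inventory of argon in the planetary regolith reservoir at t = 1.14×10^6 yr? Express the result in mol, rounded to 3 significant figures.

The sink rate constant is k = F₀/M₀ = 7.359/6.071×10^6 = 1.212×10^-6 yr⁻¹.
Solving dM/dt = F₁ − kM with M(0) = M₀ gives M(t) = F₁/k + (M₀ − F₁/k)·e^(−kt).
F₁/k = 18.79/1.212×10^-6 = 1.5501×10^7 mol; kt = 1.212×10^-6 × 1.14×10^6 = 1.382, e^(−kt) = 0.2511.
M(1.14×10^6) = 1.5501×10^7 + (6.071×10^6 − 1.5501×10^7) × 0.2511 = 1.5501×10^7 − 2.368×10^6 = 1.3133×10^7 mol.

1.31×10^7 mol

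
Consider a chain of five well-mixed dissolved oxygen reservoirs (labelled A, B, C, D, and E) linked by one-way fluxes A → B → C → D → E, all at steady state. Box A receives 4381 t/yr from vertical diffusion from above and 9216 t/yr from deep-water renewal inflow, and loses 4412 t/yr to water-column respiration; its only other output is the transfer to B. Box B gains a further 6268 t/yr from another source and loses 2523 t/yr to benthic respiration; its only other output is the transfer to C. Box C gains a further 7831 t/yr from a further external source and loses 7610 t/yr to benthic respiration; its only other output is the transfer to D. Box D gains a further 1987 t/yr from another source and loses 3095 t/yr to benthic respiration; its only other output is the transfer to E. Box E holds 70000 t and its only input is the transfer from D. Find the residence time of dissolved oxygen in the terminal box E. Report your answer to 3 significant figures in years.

Box A: F(A→B) = (4381 + 9216) − 4412 = 9185.0 t/yr.
Box B: F(B→C) = (9185.0 + 6268) − 2523 = 12930 t/yr.
Box C: F(C→D) = (12930 + 7831) − 7610 = 13151 t/yr.
Box D: F(D→E) = (13151 + 1987) − 3095 = 12043 t/yr.
Box E throughput = its input = 12043 t/yr; τ = 70000 / 12043 = 5.813 yr.

5.81 yr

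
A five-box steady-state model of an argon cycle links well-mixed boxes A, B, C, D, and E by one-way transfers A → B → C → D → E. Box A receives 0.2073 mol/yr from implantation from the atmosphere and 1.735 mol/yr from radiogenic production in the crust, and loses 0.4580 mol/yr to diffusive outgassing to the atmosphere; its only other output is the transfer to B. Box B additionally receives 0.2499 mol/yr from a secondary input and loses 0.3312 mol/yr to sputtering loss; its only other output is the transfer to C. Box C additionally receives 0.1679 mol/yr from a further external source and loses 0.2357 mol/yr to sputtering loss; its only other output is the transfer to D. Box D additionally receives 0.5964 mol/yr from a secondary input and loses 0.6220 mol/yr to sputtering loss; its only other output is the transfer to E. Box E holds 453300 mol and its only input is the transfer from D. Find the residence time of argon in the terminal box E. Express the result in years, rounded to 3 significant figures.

346000 yr

Box A: F(A→B) = (0.2073 + 1.735) − 0.4580 = 1.4843 mol/yr.
Box B: F(B→C) = (1.4843 + 0.2499) − 0.3312 = 1.4030 mol/yr.
Box C: F(C→D) = (1.4030 + 0.1679) − 0.2357 = 1.3352 mol/yr.
Box D: F(D→E) = (1.3352 + 0.5964) − 0.6220 = 1.3096 mol/yr.
Box E throughput = its input = 1.3096 mol/yr; τ = 453300 / 1.3096 = 346100 yr.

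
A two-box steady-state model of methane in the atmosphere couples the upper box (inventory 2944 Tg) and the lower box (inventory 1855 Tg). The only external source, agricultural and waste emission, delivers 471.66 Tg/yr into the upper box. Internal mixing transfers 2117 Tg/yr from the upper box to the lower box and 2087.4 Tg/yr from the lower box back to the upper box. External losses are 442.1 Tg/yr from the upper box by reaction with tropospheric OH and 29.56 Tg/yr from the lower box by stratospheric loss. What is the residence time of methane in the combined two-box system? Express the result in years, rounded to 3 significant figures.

Residence time in the combined system uses the total inventory and the total *external* removal — internal exchanges between the two boxes cancel.
M_total = 2944 + 1855 = 4799.0 Tg.
ΣF_external_out = 442.1 + 29.56 = 471.66 Tg/yr.
τ = M_total / ΣF_ext = 4799.0 / 471.66 = 10.17 yr.

10.2 yr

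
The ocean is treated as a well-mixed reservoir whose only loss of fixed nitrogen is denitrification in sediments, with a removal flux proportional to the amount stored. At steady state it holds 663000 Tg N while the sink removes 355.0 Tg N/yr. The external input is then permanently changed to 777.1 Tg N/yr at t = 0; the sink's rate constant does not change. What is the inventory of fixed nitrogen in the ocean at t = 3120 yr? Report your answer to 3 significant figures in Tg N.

1.30×10^6 Tg N

Residence time τ = M₀/F₀ = 1868 yr. The eventual steady state is M_∞ = M₀·(F₁/F₀) = 663000 × 777.1/355.0 = 1.4513×10^6 Tg N.
The anomaly ΔM(t) = M(t) − M_∞ decays as ΔM₀·e^(−t/τ) with ΔM₀ = 663000 − 1.4513×10^6 = −788300 Tg N.
At t = 3120 yr, e^(−t/τ) = e^(−1.671) = 0.1881, so ΔM = −148300 Tg N and M = 1.4513×10^6 − 148300 = 1.3030×10^6 Tg N.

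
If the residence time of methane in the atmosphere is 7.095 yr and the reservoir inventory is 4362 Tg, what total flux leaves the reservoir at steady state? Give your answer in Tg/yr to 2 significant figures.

F = M / τ = 4362 / 7.095 = 614.8 Tg/yr.

610 Tg/yr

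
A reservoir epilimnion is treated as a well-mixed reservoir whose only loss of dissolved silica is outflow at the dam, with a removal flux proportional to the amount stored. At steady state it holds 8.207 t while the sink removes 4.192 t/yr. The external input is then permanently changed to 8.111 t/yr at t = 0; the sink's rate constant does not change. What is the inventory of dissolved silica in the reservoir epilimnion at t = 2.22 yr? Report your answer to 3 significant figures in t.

The sink rate constant is k = F₀/M₀ = 4.192/8.207 = 0.5108 yr⁻¹.
Solving dM/dt = F₁ − kM with M(0) = M₀ gives M(t) = F₁/k + (M₀ − F₁/k)·e^(−kt).
F₁/k = 8.111/0.5108 = 15.880 t; kt = 0.5108 × 2.22 = 1.134, e^(−kt) = 0.3218.
M(2.22) = 15.880 + (8.207 − 15.880) × 0.3218 = 15.880 − 2.469 = 13.411 t.

13.4 t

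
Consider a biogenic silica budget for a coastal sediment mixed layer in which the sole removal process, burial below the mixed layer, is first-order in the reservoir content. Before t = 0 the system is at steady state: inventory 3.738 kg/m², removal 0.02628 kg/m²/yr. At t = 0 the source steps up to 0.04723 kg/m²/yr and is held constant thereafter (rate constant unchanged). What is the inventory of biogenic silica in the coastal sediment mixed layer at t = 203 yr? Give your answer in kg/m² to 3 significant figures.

6.00 kg/m²

Residence time τ = M₀/F₀ = 142.2 yr. The eventual steady state is M_∞ = M₀·(F₁/F₀) = 3.738 × 0.04723/0.02628 = 6.7179 kg/m².
The anomaly ΔM(t) = M(t) − M_∞ decays as ΔM₀·e^(−t/τ) with ΔM₀ = 3.738 − 6.7179 = −2.980 kg/m².
At t = 203 yr, e^(−t/τ) = e^(−1.427) = 0.2400, so ΔM = −0.7151 kg/m² and M = 6.7179 − 0.7151 = 6.0028 kg/m².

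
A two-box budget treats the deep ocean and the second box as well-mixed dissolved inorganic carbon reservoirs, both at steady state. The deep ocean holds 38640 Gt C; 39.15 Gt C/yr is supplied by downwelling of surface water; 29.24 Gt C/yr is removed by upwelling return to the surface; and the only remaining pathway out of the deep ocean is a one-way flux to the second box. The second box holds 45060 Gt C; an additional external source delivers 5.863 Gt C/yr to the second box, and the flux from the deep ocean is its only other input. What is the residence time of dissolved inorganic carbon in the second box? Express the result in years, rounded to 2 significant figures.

Balance the deep ocean: ΣF_in = 39.150 Gt C/yr.
Flux to the second box = ΣF_in − (29.24) = 9.9100 Gt C/yr.
Total input to the second box = 9.9100 + 5.863 = 15.773 Gt C/yr; at steady state this equals its total output.
τ = M / F = 45060 / 15.773 = 2857 yr.

2900 yr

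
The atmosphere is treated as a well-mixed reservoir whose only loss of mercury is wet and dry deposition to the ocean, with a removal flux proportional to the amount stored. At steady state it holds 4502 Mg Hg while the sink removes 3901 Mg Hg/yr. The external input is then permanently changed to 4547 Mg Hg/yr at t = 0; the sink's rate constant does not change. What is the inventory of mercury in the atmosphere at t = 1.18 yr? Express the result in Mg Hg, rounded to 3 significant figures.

4980 Mg Hg

The sink rate constant is k = F₀/M₀ = 3901/4502 = 0.8665 yr⁻¹.
Solving dM/dt = F₁ − kM with M(0) = M₀ gives M(t) = F₁/k + (M₀ − F₁/k)·e^(−kt).
F₁/k = 4547/0.8665 = 5247.5 Mg Hg; kt = 0.8665 × 1.18 = 1.022, e^(−kt) = 0.3597.
M(1.18) = 5247.5 + (4502 − 5247.5) × 0.3597 = 5247.5 − 268.2 = 4979.4 Mg Hg.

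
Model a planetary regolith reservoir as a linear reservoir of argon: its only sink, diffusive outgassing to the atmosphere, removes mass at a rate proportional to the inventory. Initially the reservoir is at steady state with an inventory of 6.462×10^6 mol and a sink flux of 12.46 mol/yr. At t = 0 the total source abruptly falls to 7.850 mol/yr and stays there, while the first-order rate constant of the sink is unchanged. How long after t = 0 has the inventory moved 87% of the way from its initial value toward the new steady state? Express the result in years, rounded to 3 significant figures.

1.06×10^6 yr

τ = M₀/F₀ = 6.462×10^6/12.46 = 518600 yr.
The remaining gap fraction is e^(−t/τ); 87% covered ⇒ e^(−t/τ) = 0.130.
t = −τ ln(0.130) = 518600 × 2.040 = 1.058×10^6 yr.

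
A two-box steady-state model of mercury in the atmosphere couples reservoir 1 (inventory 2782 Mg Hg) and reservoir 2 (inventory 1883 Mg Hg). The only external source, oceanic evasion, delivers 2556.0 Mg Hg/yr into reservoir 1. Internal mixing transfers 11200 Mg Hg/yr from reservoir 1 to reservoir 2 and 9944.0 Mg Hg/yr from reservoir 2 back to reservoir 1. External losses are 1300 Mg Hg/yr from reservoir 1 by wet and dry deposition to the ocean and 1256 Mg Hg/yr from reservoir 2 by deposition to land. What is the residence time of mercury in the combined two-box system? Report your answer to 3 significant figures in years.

Treat the two boxes together as one reservoir: the mixing fluxes between them are internal recycling, so τ = ΣM / Σ(external losses).
M_total = 2782 + 1883 = 4665.0 Mg Hg.
ΣF_external_out = 1300 + 1256 = 2556.0 Mg Hg/yr.
τ = M_total / ΣF_ext = 4665.0 / 2556.0 = 1.825 yr.

1.83 yr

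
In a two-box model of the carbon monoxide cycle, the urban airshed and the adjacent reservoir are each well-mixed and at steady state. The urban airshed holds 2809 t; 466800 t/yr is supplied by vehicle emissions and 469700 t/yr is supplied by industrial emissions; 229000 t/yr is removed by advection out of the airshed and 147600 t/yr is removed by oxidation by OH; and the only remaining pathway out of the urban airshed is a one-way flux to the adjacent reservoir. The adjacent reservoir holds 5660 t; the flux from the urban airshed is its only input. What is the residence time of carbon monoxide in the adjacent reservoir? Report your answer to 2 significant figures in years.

0.010 yr

Balance the urban airshed: ΣF_in = 466800 + 469700 = 936500 t/yr.
Flux to the adjacent reservoir = ΣF_in − (229000 + 147600) = 559900 t/yr.
At steady state the output of the adjacent reservoir equals its input, 559900 t/yr.
τ = M / F = 5660 / 559900 = 0.01011 yr.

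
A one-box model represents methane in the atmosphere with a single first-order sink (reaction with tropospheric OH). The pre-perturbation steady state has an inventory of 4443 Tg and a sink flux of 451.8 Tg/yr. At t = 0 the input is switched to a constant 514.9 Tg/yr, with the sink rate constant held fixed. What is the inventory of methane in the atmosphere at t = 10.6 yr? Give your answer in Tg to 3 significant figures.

τ = M₀/F₀ = 4443/451.8 = 9.834 yr; rate constant k = 1/τ.
New steady state M_∞ = F₁/k = F₁·τ = 514.9 × 9.834 = 5063.5 Tg.
M(t) = M_∞ + (M₀ − M_∞)·e^(−t/τ); t/τ = 10.6/9.834 = 1.078, so e^(−t/τ) = 0.3403.
M(t) = 5063.5 − 620.5 × 0.3403 = 4852.4 Tg.

4850 Tg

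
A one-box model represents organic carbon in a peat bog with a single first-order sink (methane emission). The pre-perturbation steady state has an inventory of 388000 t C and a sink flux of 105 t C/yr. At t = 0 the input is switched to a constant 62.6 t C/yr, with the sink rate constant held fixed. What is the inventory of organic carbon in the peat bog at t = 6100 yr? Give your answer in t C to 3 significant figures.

261000 t C

The sink rate constant is k = F₀/M₀ = 105/388000 = 0.0002706 yr⁻¹.
Solving dM/dt = F₁ − kM with M(0) = M₀ gives M(t) = F₁/k + (M₀ − F₁/k)·e^(−kt).
F₁/k = 62.6/0.0002706 = 231320 t C; kt = 0.0002706 × 6100 = 1.651, e^(−kt) = 0.1919.
M(6100) = 231320 + (388000 − 231320) × 0.1919 = 231320 + 30070 = 261390 t C.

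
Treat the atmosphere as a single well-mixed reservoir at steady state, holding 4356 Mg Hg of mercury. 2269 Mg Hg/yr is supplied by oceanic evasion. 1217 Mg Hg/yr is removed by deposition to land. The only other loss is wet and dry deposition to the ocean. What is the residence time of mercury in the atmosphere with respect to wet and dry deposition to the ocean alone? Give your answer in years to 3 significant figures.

4.14 yr

At steady state ΣF_in = ΣF_out.
ΣF_in = 2269.0 Mg Hg/yr.
Wet and dry deposition to the ocean flux = ΣF_in − (1217) = 2269.0 − 1217 = 1052 Mg Hg/yr.
τ = M / F = 4356 / 1052 = 4.141 yr.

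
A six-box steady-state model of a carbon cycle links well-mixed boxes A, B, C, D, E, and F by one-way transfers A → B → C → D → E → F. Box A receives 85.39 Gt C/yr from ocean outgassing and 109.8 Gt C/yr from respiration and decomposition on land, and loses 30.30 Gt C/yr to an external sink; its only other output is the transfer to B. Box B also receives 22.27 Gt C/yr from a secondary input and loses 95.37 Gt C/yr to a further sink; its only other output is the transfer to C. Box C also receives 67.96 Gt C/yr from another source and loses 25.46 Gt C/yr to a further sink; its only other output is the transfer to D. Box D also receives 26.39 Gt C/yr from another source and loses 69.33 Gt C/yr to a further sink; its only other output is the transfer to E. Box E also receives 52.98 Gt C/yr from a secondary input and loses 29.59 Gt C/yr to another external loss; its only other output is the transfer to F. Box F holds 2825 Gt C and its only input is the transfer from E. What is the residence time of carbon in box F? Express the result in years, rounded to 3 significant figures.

24.6 yr

Box A: F(A→B) = (85.39 + 109.8) − 30.30 = 164.89 Gt C/yr.
Box B: F(B→C) = (164.89 + 22.27) − 95.37 = 91.790 Gt C/yr.
Box C: F(C→D) = (91.790 + 67.96) − 25.46 = 134.29 Gt C/yr.
Box D: F(D→E) = (134.29 + 26.39) − 69.33 = 91.350 Gt C/yr.
Box E: F(E→F) = (91.350 + 52.98) − 29.59 = 114.74 Gt C/yr.
Box F throughput = its input = 114.74 Gt C/yr; τ = 2825 / 114.74 = 24.62 yr.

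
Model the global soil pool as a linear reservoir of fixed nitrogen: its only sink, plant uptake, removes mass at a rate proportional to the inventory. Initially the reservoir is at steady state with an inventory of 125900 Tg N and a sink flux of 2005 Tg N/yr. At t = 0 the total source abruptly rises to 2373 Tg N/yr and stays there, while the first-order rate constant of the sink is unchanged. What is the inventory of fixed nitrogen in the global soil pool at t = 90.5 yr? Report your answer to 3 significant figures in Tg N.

τ = M₀/F₀ = 125900/2005 = 62.79 yr; rate constant k = 1/τ.
New steady state M_∞ = F₁/k = F₁·τ = 2373 × 62.79 = 149010 Tg N.
M(t) = M_∞ + (M₀ − M_∞)·e^(−t/τ); t/τ = 90.5/62.79 = 1.441, so e^(−t/τ) = 0.2366.
M(t) = 149010 − 23110 × 0.2366 = 143540 Tg N.

144000 Tg N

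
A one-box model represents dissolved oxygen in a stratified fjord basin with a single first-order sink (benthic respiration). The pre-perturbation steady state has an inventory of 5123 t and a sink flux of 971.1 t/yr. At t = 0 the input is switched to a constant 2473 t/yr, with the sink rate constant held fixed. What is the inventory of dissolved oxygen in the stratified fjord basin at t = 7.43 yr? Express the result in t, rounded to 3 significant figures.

11100 t

The sink rate constant is k = F₀/M₀ = 971.1/5123 = 0.1896 yr⁻¹.
Solving dM/dt = F₁ − kM with M(0) = M₀ gives M(t) = F₁/k + (M₀ − F₁/k)·e^(−kt).
F₁/k = 2473/0.1896 = 13046 t; kt = 0.1896 × 7.43 = 1.408, e^(−kt) = 0.2445.
M(7.43) = 13046 + (5123 − 13046) × 0.2445 = 13046 − 1937 = 11109 t.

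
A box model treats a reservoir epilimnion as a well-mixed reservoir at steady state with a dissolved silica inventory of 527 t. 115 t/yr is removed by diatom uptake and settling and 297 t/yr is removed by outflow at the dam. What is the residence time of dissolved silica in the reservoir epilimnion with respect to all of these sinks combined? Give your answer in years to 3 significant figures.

1.28 yr

Total removal flux = 115 + 297 = 412.00 t/yr.
τ = M / ΣF_out = 527 / 412.00 = 1.279 yr.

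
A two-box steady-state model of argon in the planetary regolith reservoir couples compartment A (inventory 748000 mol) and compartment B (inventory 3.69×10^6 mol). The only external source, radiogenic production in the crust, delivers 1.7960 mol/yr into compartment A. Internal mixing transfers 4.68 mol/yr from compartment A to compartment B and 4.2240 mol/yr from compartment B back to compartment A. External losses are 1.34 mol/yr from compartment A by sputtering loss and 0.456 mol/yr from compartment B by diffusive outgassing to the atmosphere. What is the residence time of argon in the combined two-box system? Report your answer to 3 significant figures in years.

Residence time in the combined system uses the total inventory and the total *external* removal — internal exchanges between the two boxes cancel.
M_total = 748000 + 3.69×10^6 = 4.4380×10^6 mol.
ΣF_external_out = 1.34 + 0.456 = 1.7960 mol/yr.
τ = M_total / ΣF_ext = 4.4380×10^6 / 1.7960 = 2.471×10^6 yr.

2.47×10^6 yr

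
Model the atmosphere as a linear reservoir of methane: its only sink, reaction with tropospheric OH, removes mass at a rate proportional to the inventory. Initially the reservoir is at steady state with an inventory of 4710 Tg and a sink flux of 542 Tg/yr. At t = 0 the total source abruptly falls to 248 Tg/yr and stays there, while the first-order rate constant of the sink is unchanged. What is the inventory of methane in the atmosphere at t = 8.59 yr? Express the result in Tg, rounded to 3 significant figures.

The sink rate constant is k = F₀/M₀ = 542/4710 = 0.1151 yr⁻¹.
Solving dM/dt = F₁ − kM with M(0) = M₀ gives M(t) = F₁/k + (M₀ − F₁/k)·e^(−kt).
F₁/k = 248/0.1151 = 2155.1 Tg; kt = 0.1151 × 8.59 = 0.9885, e^(−kt) = 0.3721.
M(8.59) = 2155.1 + (4710 − 2155.1) × 0.3721 = 2155.1 + 950.8 = 3105.9 Tg.

3110 Tg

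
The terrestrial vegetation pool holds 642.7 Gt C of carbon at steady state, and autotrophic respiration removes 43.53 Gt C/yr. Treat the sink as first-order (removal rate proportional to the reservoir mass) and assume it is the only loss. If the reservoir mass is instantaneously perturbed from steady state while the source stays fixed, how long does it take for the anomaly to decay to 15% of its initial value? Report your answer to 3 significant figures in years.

For a linear reservoir the anomaly decays as exp(−t/τ) with τ = M/F = 642.7/43.53 = 14.76 yr.
exp(−t/τ) = 0.15 ⇒ t = −τ ln(0.15) = 14.76 × 1.897 = 28.01 yr.

28.0 yr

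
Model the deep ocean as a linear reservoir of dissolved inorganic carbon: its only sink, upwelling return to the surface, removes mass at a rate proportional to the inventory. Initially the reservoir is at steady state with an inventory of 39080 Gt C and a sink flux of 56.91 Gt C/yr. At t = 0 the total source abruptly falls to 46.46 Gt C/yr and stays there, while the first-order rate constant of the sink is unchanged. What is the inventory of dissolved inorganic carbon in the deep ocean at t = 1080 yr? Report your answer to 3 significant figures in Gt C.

τ = M₀/F₀ = 39080/56.91 = 686.7 yr; rate constant k = 1/τ.
New steady state M_∞ = F₁/k = F₁·τ = 46.46 × 686.7 = 31904 Gt C.
M(t) = M_∞ + (M₀ − M_∞)·e^(−t/τ); t/τ = 1080/686.7 = 1.573, so e^(−t/τ) = 0.2075.
M(t) = 31904 + 7176 × 0.2075 = 33393 Gt C.

33400 Gt C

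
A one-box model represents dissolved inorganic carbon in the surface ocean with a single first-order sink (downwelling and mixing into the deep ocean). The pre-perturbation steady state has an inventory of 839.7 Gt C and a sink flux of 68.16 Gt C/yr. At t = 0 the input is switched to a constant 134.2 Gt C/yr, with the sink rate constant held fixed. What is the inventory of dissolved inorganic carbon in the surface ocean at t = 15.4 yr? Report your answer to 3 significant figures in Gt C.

The sink rate constant is k = F₀/M₀ = 68.16/839.7 = 0.08117 yr⁻¹.
Solving dM/dt = F₁ − kM with M(0) = M₀ gives M(t) = F₁/k + (M₀ − F₁/k)·e^(−kt).
F₁/k = 134.2/0.08117 = 1653.3 Gt C; kt = 0.08117 × 15.4 = 1.250, e^(−kt) = 0.2865.
M(15.4) = 1653.3 + (839.7 − 1653.3) × 0.2865 = 1653.3 − 233.1 = 1420.2 Gt C.

1420 Gt C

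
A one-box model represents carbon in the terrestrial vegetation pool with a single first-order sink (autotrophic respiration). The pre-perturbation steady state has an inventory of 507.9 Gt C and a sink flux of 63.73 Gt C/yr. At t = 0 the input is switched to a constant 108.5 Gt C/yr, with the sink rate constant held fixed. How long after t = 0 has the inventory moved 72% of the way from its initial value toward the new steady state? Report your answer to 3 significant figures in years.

τ = M₀/F₀ = 507.9/63.73 = 7.970 yr.
The remaining gap fraction is e^(−t/τ); 72% covered ⇒ e^(−t/τ) = 0.280.
t = −τ ln(0.280) = 7.970 × 1.273 = 10.14 yr.

10.1 yr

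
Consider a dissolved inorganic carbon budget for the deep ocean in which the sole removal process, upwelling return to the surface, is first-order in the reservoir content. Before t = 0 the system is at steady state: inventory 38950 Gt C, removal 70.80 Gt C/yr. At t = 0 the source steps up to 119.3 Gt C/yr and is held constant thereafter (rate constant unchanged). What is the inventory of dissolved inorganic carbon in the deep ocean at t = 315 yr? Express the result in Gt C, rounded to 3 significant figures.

τ = M₀/F₀ = 38950/70.80 = 550.1 yr; rate constant k = 1/τ.
New steady state M_∞ = F₁/k = F₁·τ = 119.3 × 550.1 = 65632 Gt C.
M(t) = M_∞ + (M₀ − M_∞)·e^(−t/τ); t/τ = 315/550.1 = 0.5726, so e^(−t/τ) = 0.5641.
M(t) = 65632 − 26680 × 0.5641 = 50581 Gt C.

50600 Gt C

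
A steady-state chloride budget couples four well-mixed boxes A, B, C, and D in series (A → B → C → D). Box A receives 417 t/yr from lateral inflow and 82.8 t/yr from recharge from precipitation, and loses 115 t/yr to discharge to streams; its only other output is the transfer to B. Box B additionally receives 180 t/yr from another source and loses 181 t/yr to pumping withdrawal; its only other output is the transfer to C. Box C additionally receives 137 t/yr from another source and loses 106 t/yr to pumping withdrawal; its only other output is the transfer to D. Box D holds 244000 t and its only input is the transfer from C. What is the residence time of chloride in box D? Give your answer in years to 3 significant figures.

Box A: F(A→B) = (417 + 82.8) − 115 = 384.80 t/yr.
Box B: F(B→C) = (384.80 + 180) − 181 = 383.80 t/yr.
Box C: F(C→D) = (383.80 + 137) − 106 = 414.80 t/yr.
Box D throughput = its input = 414.80 t/yr; τ = 244000 / 414.80 = 588.2 yr.

588 yr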